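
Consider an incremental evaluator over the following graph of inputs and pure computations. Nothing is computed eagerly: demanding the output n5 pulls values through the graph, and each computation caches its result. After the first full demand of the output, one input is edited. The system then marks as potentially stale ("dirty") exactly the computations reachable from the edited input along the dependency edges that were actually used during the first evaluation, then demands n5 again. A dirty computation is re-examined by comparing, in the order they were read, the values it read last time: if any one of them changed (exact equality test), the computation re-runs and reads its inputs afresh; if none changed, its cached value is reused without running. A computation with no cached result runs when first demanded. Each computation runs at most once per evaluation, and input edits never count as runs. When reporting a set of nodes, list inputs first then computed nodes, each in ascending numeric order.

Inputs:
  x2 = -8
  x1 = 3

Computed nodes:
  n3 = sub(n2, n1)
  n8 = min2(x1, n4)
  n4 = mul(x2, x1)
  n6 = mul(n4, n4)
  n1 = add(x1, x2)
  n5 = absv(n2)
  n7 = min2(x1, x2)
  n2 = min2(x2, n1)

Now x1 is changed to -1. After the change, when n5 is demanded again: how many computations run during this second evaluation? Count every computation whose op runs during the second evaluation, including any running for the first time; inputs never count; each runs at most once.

Initial pass — values computed on the first demand:
  n1 = add(3, -8) = -5
  n2 = min2(-8, -5) = -8
  n5 = absv(-8) = 8

Second demand — change propagation:
  n1: re-runs because x1 3->-1; new result -9.
  n2: re-runs because n1 -5->-9; new result -9.
  n5: re-runs because n2 -8->-9; new result 9.

Run set: n1, n2, n5 (3 run).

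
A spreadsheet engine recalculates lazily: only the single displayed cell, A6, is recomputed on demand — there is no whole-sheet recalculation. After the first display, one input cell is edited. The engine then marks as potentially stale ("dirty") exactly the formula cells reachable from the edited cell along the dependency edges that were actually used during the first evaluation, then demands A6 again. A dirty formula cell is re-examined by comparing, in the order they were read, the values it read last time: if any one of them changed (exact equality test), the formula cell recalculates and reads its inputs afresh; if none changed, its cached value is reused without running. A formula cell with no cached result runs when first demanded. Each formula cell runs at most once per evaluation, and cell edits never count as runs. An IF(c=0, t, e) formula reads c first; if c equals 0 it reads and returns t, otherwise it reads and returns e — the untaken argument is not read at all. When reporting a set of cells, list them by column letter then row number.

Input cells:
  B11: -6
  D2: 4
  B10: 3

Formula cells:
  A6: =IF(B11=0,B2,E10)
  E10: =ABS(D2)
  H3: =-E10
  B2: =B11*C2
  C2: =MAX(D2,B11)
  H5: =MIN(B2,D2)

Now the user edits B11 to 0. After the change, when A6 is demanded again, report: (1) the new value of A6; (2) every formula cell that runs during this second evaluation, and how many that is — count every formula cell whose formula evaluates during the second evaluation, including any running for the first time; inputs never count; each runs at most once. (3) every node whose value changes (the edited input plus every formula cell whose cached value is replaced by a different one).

New value of A6: 0.
Formula cells that run: A6, B2, C2 — 3 in total.
Values that change: A6, B11.
Key observation: a condition flipped, so demand reaches new nodes — B2, C2 run for the first time.

First evaluation (everything demanded from the output):
  E10 = ABS(4) = 4
  A6 = IF(B11=0: B11=-6 -> else branch E10) = 4

Propagation after the edit:
  C2: demanded for the first time — runs, produces 4.
  B2: demanded for the first time — runs, produces 0.
  A6: runs — B11 -6->0; result 0.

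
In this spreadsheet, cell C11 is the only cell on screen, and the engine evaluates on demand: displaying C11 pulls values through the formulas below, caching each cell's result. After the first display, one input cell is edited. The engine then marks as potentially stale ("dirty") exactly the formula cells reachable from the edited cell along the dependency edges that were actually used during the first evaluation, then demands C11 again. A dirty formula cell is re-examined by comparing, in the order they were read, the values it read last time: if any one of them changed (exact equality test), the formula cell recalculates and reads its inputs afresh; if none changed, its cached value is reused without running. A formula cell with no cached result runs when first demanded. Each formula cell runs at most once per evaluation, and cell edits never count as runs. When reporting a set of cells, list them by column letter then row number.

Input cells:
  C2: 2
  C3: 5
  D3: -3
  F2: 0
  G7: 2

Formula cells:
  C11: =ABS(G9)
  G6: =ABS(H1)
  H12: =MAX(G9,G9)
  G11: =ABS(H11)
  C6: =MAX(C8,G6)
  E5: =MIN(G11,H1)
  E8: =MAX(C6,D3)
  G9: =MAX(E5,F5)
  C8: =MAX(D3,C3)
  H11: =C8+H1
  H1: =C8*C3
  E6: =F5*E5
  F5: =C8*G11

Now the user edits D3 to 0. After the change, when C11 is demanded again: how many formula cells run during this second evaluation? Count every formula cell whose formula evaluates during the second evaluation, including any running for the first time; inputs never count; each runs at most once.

Run set: C8 (1 run).
The important point: C8 recomputes to an identical value, and the output ends up unchanged.

Initial pass — values computed on the first demand:
  C8 = MAX(-3, 5) = 5
  H1 = 5 * 5 = 25
  H11 = 5 + 25 = 30
  G11 = ABS(30) = 30
  E5 = MIN(30, 25) = 25
  F5 = 5 * 30 = 150
  G9 = MAX(25, 150) = 150
  C11 = ABS(150) = 150

Second demand — change propagation:
  C8: re-runs because D3 -3->0; new result 5 (unchanged).
  H1: re-examined; everything it read last time is the same (C8 unchanged, C3 unchanged) — cache 25 kept, no run.
  H11: re-examined; everything it read last time is the same (C8 unchanged, H1 unchanged) — cache 30 kept, no run.
  G11: re-examined; everything it read last time is the same (H11 unchanged) — cache 30 kept, no run.
  E5: re-examined; everything it read last time is the same (G11 unchanged, H1 unchanged) — cache 25 kept, no run.
  F5: re-examined; everything it read last time is the same (C8 unchanged, G11 unchanged) — cache 150 kept, no run.
  G9: re-examined; everything it read last time is the same (E5 unchanged, F5 unchanged) — cache 150 kept, no run.
  C11: re-examined; everything it read last time is the same (G9 unchanged) — cache 150 kept, no run.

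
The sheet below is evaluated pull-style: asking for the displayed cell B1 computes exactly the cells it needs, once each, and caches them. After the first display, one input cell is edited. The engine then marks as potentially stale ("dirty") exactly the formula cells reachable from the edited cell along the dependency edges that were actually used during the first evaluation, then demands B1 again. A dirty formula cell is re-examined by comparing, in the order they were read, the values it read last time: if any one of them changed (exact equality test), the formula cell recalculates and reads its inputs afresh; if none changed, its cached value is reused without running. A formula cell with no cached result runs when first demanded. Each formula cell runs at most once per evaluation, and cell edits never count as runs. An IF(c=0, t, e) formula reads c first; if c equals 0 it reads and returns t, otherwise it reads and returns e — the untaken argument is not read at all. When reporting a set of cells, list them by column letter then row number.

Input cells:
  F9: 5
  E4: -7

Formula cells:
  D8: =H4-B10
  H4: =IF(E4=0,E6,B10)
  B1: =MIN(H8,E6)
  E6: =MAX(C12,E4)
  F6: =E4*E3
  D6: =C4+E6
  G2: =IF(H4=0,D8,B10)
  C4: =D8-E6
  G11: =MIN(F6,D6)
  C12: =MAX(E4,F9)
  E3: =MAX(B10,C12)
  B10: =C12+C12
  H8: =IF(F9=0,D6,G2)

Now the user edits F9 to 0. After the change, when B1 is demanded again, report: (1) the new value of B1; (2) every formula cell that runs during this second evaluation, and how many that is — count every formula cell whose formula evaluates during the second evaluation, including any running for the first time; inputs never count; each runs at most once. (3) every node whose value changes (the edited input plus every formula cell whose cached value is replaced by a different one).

Demanding B1 again yields 0.
9 formula cells run: B1, B10, C4, C12, D6, D8, E6, H4, H8.
The nodes whose values change: B1, B10, C12, E6, F9, H4, H8.
Note the branch switch — demand abandons G2, which is never re-examined.

First demand of the output computes:
  C12 = MAX(-7, 5) = 5
  B10 = 5 + 5 = 10
  E6 = MAX(5, -7) = 5
  H4 = IF(E4=0: E4=-7 -> else branch B10) = 10
  G2 = IF(H4=0: H4=10 -> else branch B10) = 10
  H8 = IF(F9=0: F9=5 -> else branch G2) = 10
  B1 = MIN(10, 5) = 5

After the edit, cleaning proceeds:
  C12: a read changed (F9 5->0) — executes, giving 0.
  B10: a read changed (C12 5->0; C12 5->0) — executes, giving 0.
  E6: a read changed (C12 5->0) — executes, giving 0.
  H4: a read changed (B10 10->0) — executes, giving 0.
  D8: had never run; runs now, result 0.
  C4: had never run; runs now, result 0.
  D6: had never run; runs now, result 0.
  G2: stays stale; no demand reaches it after the flip.
  H8: a read changed (F9 5->0) — executes, giving 0.
  B1: a read changed (H8 10->0; E6 5->0) — executes, giving 0.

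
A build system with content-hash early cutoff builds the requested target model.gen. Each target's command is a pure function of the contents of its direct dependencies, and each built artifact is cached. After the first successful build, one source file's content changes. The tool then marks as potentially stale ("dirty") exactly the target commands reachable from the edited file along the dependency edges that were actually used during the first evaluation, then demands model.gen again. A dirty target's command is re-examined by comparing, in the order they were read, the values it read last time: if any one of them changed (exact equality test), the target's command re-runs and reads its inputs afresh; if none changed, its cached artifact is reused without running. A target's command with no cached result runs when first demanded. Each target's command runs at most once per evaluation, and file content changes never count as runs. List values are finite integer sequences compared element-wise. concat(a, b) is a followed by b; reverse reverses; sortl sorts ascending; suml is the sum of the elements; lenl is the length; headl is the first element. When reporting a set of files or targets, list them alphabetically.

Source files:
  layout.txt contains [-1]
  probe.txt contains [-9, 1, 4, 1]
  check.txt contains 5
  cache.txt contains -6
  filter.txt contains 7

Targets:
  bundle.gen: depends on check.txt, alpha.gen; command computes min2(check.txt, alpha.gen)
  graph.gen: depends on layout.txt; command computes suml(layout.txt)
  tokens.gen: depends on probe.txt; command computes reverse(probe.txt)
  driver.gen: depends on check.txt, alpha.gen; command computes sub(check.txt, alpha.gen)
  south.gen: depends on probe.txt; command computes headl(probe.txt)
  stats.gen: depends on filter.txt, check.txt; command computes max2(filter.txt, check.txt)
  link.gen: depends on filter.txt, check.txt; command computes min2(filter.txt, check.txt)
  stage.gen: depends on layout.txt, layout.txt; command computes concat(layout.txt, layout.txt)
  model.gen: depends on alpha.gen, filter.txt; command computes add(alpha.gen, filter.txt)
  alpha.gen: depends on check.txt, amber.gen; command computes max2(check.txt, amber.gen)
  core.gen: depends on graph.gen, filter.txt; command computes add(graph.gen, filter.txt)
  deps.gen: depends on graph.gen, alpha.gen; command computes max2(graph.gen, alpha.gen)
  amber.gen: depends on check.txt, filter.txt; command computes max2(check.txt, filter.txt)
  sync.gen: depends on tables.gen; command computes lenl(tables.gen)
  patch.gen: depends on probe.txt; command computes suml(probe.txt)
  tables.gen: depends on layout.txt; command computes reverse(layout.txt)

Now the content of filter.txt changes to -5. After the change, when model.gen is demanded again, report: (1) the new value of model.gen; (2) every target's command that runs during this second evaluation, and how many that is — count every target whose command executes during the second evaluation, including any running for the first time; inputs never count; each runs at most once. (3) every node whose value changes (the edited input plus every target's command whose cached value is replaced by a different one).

First evaluation (everything demanded from the output):
  amber.gen = max2(5, 7) = 7
  alpha.gen = max2(5, 7) = 7
  model.gen = add(7, 7) = 14

Propagation after the edit:
  amber.gen: runs — filter.txt 7->-5; result 5.
  alpha.gen: runs — amber.gen 7->5; result 5.
  model.gen: runs — alpha.gen 7->5; filter.txt 7->-5; result 0.

New value of model.gen: 0.
Target commands that run: alpha.gen, amber.gen, model.gen — 3 in total.
Values that change: alpha.gen, amber.gen, filter.txt, model.gen.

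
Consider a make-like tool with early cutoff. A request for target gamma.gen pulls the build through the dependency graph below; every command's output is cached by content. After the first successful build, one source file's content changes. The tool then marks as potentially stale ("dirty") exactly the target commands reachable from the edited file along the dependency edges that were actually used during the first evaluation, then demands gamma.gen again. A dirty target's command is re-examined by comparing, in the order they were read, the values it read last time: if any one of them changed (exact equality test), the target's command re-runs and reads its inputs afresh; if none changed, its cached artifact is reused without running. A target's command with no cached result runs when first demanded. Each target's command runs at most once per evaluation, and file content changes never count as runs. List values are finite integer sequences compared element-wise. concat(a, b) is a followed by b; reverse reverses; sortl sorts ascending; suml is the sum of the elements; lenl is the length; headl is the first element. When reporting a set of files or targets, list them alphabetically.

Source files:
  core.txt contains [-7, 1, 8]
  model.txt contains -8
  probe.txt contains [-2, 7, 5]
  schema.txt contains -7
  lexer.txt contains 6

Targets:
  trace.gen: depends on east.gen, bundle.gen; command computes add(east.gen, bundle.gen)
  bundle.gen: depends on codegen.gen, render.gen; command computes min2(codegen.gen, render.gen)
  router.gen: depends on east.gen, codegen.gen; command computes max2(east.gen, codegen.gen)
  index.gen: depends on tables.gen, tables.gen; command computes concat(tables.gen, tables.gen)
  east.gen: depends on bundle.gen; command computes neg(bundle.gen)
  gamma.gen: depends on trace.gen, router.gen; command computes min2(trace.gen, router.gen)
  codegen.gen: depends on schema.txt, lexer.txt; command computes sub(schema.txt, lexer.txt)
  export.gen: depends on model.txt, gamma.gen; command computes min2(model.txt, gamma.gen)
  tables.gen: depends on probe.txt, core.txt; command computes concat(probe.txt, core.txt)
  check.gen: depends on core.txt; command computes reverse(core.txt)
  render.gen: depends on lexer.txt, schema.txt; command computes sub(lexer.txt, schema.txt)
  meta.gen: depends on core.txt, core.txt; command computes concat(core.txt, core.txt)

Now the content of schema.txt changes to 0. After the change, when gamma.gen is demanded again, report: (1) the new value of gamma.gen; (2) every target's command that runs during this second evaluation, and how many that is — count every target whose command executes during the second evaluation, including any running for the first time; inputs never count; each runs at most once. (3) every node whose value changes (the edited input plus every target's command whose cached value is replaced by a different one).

First demand of the output computes:
  codegen.gen = sub(-7, 6) = -13
  render.gen = sub(6, -7) = 13
  bundle.gen = min2(-13, 13) = -13
  east.gen = neg(-13) = 13
  router.gen = max2(13, -13) = 13
  trace.gen = add(13, -13) = 0
  gamma.gen = min2(0, 13) = 0

After the edit, cleaning proceeds:
  codegen.gen: a read changed (schema.txt -7->0) — executes, giving -6.
  render.gen: a read changed (schema.txt -7->0) — executes, giving 6.
  bundle.gen: a read changed (codegen.gen -13->-6; render.gen 13->6) — executes, giving -6.
  east.gen: a read changed (bundle.gen -13->-6) — executes, giving 6.
  router.gen: a read changed (east.gen 13->6; codegen.gen -13->-6) — executes, giving 6.
  trace.gen: a read changed (east.gen 13->6; bundle.gen -13->-6) — executes, giving 0 — identical to its old value.
  gamma.gen: a read changed (router.gen 13->6) — executes, giving 0 — identical to its old value.

Demanding gamma.gen again yields 0.
7 target commands run: bundle.gen, codegen.gen, east.gen, gamma.gen, render.gen, router.gen, trace.gen.
The nodes whose values change: bundle.gen, codegen.gen, east.gen, render.gen, router.gen, schema.txt.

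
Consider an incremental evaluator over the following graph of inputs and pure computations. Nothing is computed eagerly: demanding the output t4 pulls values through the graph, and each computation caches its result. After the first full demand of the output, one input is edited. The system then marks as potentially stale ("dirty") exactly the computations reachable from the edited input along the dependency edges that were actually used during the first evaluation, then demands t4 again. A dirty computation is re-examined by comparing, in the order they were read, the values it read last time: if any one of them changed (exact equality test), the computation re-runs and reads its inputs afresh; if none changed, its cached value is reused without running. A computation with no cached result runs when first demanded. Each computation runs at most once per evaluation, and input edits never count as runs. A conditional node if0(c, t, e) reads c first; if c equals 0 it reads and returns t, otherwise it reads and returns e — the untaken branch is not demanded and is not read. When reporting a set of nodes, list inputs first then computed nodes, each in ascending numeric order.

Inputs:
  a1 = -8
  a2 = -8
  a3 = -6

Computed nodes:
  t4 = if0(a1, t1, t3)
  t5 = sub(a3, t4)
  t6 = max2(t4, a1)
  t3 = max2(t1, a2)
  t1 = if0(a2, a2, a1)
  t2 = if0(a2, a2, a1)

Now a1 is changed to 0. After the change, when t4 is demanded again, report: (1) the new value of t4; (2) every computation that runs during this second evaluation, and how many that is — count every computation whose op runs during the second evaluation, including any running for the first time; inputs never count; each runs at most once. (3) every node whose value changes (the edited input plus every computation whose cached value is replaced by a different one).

t4 now evaluates to 0.
Run set: t1, t4 (2 run).
Changed values: a1, t1, t4.
The important point: the flipped condition redirects demand; t3 is left stale, never re-checked.

Initial pass — values computed on the first demand:
  t1 = if0(a2=-8 -> else branch a1) = -8
  t3 = max2(-8, -8) = -8
  t4 = if0(a1=-8 -> else branch t3) = -8

Second demand — change propagation:
  t1: re-runs because a1 -8->0; new result 0.
  t3: dirty yet unreached — the second evaluation never asks for it.
  t4: re-runs because a1 -8->0; new result 0.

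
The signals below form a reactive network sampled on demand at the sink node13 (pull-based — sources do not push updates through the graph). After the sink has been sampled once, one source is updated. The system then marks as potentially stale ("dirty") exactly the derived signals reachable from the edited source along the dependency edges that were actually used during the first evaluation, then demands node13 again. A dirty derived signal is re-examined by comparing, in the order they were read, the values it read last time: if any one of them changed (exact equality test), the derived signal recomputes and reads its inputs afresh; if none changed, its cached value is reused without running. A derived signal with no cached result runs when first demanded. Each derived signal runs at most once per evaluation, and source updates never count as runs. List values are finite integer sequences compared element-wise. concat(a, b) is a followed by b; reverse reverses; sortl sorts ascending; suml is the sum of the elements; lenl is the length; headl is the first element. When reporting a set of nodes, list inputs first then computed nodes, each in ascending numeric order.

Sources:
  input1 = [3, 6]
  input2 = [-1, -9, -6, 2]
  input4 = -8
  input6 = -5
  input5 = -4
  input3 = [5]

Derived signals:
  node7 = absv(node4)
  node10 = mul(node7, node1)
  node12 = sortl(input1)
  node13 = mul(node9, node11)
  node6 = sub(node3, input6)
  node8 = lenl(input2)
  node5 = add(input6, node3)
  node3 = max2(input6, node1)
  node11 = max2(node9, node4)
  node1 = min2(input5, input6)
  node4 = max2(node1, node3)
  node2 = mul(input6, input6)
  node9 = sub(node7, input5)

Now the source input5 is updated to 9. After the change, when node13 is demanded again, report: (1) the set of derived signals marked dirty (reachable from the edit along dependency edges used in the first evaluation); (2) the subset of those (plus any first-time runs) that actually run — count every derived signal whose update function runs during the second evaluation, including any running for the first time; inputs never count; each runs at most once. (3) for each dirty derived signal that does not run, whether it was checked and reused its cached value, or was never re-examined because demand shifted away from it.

Dirty set: node1, node3, node4, node7, node9, node11, node13.
Run set: node1, node9, node11, node13 (4 run).
Re-examined without running (cache reused): node3, node4, node7.
The important point: at node3 every value read last time is unchanged, so the dirty flag clears without a run.

Initial pass — values computed on the first demand:
  node1 = min2(-4, -5) = -5
  node3 = max2(-5, -5) = -5
  node4 = max2(-5, -5) = -5
  node7 = absv(-5) = 5
  node9 = sub(5, -4) = 9
  node11 = max2(9, -5) = 9
  node13 = mul(9, 9) = 81

Second demand — change propagation:
  node1: re-runs because input5 -4->9; new result -5 (unchanged).
  node3: re-examined; everything it read last time is the same (input6 unchanged, node1 unchanged) — cache -5 kept, no run.
  node4: re-examined; everything it read last time is the same (node1 unchanged, node3 unchanged) — cache -5 kept, no run.
  node7: re-examined; everything it read last time is the same (node4 unchanged) — cache 5 kept, no run.
  node9: re-runs because input5 -4->9; new result -4.
  node11: re-runs because node9 9->-4; new result -4.
  node13: re-runs because node9 9->-4; node11 9->-4; new result 16.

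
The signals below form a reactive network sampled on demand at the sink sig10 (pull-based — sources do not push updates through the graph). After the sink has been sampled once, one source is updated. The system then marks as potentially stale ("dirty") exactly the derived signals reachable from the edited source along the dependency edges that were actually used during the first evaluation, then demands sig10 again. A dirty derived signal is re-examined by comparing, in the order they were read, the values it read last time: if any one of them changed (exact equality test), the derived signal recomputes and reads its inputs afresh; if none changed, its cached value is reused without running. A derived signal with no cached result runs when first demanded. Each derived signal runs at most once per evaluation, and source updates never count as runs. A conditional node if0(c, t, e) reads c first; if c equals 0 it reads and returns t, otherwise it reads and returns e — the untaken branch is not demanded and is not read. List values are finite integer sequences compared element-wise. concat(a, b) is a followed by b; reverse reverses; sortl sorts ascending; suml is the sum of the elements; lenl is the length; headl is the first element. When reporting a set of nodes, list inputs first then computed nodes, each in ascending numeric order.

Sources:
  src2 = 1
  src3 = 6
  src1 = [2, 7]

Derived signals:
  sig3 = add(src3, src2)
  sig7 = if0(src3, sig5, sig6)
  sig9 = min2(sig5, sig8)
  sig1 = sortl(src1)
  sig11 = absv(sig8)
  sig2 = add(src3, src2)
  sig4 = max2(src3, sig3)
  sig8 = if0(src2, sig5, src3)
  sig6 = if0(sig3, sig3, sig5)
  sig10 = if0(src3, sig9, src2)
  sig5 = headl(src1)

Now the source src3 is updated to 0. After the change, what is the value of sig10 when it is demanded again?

Initial pass — values computed on the first demand:
  sig10 = if0(src3=6 -> else branch src2) = 1

Second demand — change propagation:
  sig5: newly demanded (no cache) — executes and yields 2.
  sig8: newly demanded (no cache) — executes and yields 0.
  sig9: newly demanded (no cache) — executes and yields 0.
  sig10: re-runs because src3 6->0; new result 0.

The important point: the flipped condition pulls in fresh nodes; sig5, sig8, sig9 run for the first time.

sig10 now evaluates to 0.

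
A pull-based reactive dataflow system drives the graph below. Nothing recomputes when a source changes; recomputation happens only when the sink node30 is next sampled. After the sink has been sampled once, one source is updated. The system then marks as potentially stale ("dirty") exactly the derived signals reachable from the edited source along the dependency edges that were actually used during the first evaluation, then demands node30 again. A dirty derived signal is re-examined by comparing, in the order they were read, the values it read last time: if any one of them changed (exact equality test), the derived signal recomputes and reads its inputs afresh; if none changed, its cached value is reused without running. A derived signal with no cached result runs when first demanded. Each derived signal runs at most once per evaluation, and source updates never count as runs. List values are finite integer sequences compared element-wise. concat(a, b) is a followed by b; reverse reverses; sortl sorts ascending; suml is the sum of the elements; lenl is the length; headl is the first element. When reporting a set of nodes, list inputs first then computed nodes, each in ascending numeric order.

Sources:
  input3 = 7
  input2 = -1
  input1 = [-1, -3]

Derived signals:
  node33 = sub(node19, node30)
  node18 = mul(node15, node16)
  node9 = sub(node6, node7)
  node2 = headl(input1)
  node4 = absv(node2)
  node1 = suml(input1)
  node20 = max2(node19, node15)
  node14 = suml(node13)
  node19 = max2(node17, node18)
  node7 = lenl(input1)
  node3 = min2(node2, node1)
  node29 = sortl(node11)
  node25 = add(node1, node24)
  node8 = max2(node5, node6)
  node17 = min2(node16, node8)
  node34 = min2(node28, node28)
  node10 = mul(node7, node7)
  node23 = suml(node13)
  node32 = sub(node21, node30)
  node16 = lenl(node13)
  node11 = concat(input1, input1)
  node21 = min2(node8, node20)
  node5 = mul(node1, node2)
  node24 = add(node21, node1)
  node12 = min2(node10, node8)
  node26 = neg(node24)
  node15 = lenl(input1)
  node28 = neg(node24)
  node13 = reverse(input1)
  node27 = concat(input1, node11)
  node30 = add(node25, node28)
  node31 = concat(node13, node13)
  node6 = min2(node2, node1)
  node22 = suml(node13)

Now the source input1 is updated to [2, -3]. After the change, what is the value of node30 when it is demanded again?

New value of node30: -1.
Key observation: the cutoff stops propagation at node18 — its inputs' values are unchanged, so it reuses its cache.

First evaluation (everything demanded from the output):
  node1 = suml([-1, -3]) = -4
  node2 = headl([-1, -3]) = -1
  node5 = mul(-4, -1) = 4
  node6 = min2(-1, -4) = -4
  node8 = max2(4, -4) = 4
  node13 = reverse([-1, -3]) = [-3, -1]
  node15 = lenl([-1, -3]) = 2
  node16 = lenl([-3, -1]) = 2
  node17 = min2(2, 4) = 2
  node18 = mul(2, 2) = 4
  node19 = max2(2, 4) = 4
  node20 = max2(4, 2) = 4
  node21 = min2(4, 4) = 4
  node24 = add(4, -4) = 0
  node25 = add(-4, 0) = -4
  node28 = neg(0) = 0
  node30 = add(-4, 0) = -4

Propagation after the edit:
  node1: runs — input1 [-1, -3]->[2, -3]; result -1.
  node2: runs — input1 [-1, -3]->[2, -3]; result 2.
  node5: runs — node1 -4->-1; node2 -1->2; result -2.
  node6: runs — node2 -1->2; node1 -4->-1; result -1.
  node8: runs — node5 4->-2; node6 -4->-1; result -1.
  node13: runs — input1 [-1, -3]->[2, -3]; result [-3, 2].
  node15: runs — input1 [-1, -3]->[2, -3]; result 2 (same value as before).
  node16: runs — node13 [-3, -1]->[-3, 2]; result 2 (same value as before).
  node17: runs — node8 4->-1; result -1.
  node18: checked — values it read are unchanged (node15 unchanged, node16 unchanged); reused cached 4 without running.
  node19: runs — node17 2->-1; result 4 (same value as before).
  node20: checked — values it read are unchanged (node19 unchanged, node15 unchanged); reused cached 4 without running.
  node21: runs — node8 4->-1; result -1.
  node24: runs — node21 4->-1; node1 -4->-1; result -2.
  node25: runs — node1 -4->-1; node24 0->-2; result -3.
  node28: runs — node24 0->-2; result 2.
  node30: runs — node25 -4->-3; node28 0->2; result -1.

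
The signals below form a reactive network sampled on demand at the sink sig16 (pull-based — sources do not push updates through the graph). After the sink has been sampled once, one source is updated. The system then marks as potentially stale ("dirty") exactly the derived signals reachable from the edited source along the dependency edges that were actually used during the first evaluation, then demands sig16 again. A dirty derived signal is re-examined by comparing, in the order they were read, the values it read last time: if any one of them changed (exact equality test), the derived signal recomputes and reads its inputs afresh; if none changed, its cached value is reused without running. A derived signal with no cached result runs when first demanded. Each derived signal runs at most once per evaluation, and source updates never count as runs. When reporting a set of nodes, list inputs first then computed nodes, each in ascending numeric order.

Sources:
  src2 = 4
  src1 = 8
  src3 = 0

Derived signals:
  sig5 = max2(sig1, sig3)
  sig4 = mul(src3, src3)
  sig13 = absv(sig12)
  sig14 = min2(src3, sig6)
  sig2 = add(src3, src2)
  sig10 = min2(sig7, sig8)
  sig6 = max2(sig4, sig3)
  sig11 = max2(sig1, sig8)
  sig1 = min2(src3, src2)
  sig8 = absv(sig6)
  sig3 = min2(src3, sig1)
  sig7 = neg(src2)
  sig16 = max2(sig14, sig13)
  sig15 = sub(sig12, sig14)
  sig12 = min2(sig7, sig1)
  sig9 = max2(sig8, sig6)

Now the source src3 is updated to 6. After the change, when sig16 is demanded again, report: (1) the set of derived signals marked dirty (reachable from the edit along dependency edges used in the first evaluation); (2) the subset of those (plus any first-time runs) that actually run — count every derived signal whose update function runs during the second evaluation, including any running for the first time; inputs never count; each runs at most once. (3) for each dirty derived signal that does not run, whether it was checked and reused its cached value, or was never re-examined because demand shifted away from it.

Dirty set: sig1, sig3, sig4, sig6, sig12, sig13, sig14, sig16.
Run set: sig1, sig3, sig4, sig6, sig12, sig14, sig16 (7 run).
Re-examined without running (cache reused): sig13.
The important point: at sig13 every value read last time is unchanged, so the dirty flag clears without a run.

Initial pass — values computed on the first demand:
  sig1 = min2(0, 4) = 0
  sig3 = min2(0, 0) = 0
  sig4 = mul(0, 0) = 0
  sig6 = max2(0, 0) = 0
  sig7 = neg(4) = -4
  sig12 = min2(-4, 0) = -4
  sig13 = absv(-4) = 4
  sig14 = min2(0, 0) = 0
  sig16 = max2(0, 4) = 4

Second demand — change propagation:
  sig1: re-runs because src3 0->6; new result 4.
  sig3: re-runs because src3 0->6; sig1 0->4; new result 4.
  sig4: re-runs because src3 0->6; src3 0->6; new result 36.
  sig6: re-runs because sig4 0->36; sig3 0->4; new result 36.
  sig12: re-runs because sig1 0->4; new result -4 (unchanged).
  sig13: re-examined; everything it read last time is the same (sig12 unchanged) — cache 4 kept, no run.
  sig14: re-runs because src3 0->6; sig6 0->36; new result 6.
  sig16: re-runs because sig14 0->6; new result 6.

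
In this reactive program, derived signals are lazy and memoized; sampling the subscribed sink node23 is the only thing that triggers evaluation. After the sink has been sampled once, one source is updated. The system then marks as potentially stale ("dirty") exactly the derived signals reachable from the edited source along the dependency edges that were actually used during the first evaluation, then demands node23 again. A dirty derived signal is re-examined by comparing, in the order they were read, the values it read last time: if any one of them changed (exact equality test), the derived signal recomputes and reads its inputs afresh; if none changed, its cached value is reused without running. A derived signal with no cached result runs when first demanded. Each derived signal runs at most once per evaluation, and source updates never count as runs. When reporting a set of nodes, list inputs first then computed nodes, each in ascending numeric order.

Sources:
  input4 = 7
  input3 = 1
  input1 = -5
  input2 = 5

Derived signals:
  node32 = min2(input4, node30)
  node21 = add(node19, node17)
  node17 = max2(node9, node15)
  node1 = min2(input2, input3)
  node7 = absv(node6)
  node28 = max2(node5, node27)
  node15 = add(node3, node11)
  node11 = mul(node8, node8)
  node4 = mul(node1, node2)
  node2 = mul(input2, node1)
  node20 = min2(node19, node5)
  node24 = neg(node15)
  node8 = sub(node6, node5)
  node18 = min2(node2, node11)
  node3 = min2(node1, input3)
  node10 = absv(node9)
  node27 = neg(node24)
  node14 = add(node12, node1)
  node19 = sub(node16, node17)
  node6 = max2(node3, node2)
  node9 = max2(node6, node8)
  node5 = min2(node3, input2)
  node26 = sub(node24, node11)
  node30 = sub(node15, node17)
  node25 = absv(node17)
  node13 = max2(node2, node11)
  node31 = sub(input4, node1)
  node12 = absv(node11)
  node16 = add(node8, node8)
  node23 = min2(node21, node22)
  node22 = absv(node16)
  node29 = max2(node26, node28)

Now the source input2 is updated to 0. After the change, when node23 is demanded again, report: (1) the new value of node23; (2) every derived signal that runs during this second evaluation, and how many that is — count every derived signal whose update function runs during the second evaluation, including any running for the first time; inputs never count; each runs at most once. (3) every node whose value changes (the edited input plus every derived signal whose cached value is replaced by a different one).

Demanding node23 again yields 0.
15 derived signals run: node1, node2, node3, node5, node6, node8, node9, node11, node15, node16, node17, node19, node21, node22, node23.
The nodes whose values change: input2, node1, node2, node3, node5, node6, node8, node9, node11, node15, node16, node17, node19, node21, node22, node23.

First demand of the output computes:
  node1 = min2(5, 1) = 1
  node2 = mul(5, 1) = 5
  node3 = min2(1, 1) = 1
  node5 = min2(1, 5) = 1
  node6 = max2(1, 5) = 5
  node8 = sub(5, 1) = 4
  node9 = max2(5, 4) = 5
  node11 = mul(4, 4) = 16
  node15 = add(1, 16) = 17
  node16 = add(4, 4) = 8
  node17 = max2(5, 17) = 17
  node19 = sub(8, 17) = -9
  node21 = add(-9, 17) = 8
  node22 = absv(8) = 8
  node23 = min2(8, 8) = 8

After the edit, cleaning proceeds:
  node1: a read changed (input2 5->0) — executes, giving 0.
  node2: a read changed (input2 5->0; node1 1->0) — executes, giving 0.
  node3: a read changed (node1 1->0) — executes, giving 0.
  node5: a read changed (node3 1->0; input2 5->0) — executes, giving 0.
  node6: a read changed (node3 1->0; node2 5->0) — executes, giving 0.
  node8: a read changed (node6 5->0; node5 1->0) — executes, giving 0.
  node9: a read changed (node6 5->0; node8 4->0) — executes, giving 0.
  node11: a read changed (node8 4->0; node8 4->0) — executes, giving 0.
  node15: a read changed (node3 1->0; node11 16->0) — executes, giving 0.
  node16: a read changed (node8 4->0; node8 4->0) — executes, giving 0.
  node17: a read changed (node9 5->0; node15 17->0) — executes, giving 0.
  node19: a read changed (node16 8->0; node17 17->0) — executes, giving 0.
  node21: a read changed (node19 -9->0; node17 17->0) — executes, giving 0.
  node22: a read changed (node16 8->0) — executes, giving 0.
  node23: a read changed (node21 8->0; node22 8->0) — executes, giving 0.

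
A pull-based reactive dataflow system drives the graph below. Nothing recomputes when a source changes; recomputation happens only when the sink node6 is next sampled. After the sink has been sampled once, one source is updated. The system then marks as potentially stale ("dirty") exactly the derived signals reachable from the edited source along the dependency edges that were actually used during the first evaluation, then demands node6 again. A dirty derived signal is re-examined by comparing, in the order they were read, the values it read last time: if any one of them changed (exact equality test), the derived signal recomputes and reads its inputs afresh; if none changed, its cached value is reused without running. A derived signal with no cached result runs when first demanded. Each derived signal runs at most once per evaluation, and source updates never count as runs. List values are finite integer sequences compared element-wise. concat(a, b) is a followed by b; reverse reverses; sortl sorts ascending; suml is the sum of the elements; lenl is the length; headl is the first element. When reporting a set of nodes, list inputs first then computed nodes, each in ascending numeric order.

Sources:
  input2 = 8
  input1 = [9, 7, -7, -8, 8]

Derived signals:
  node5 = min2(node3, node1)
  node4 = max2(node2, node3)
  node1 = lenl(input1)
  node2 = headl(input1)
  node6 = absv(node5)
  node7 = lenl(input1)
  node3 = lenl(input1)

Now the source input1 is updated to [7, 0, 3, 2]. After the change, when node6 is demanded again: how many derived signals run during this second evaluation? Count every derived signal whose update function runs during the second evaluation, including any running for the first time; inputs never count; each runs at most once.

Derived signals that run: node1, node3, node5, node6 — 4 in total.

First evaluation (everything demanded from the output):
  node1 = lenl([9, 7, -7, -8, 8]) = 5
  node3 = lenl([9, 7, -7, -8, 8]) = 5
  node5 = min2(5, 5) = 5
  node6 = absv(5) = 5

Propagation after the edit:
  node1: runs — input1 [9, 7, -7, -8, 8]->[7, 0, 3, 2]; result 4.
  node3: runs — input1 [9, 7, -7, -8, 8]->[7, 0, 3, 2]; result 4.
  node5: runs — node3 5->4; node1 5->4; result 4.
  node6: runs — node5 5->4; result 4.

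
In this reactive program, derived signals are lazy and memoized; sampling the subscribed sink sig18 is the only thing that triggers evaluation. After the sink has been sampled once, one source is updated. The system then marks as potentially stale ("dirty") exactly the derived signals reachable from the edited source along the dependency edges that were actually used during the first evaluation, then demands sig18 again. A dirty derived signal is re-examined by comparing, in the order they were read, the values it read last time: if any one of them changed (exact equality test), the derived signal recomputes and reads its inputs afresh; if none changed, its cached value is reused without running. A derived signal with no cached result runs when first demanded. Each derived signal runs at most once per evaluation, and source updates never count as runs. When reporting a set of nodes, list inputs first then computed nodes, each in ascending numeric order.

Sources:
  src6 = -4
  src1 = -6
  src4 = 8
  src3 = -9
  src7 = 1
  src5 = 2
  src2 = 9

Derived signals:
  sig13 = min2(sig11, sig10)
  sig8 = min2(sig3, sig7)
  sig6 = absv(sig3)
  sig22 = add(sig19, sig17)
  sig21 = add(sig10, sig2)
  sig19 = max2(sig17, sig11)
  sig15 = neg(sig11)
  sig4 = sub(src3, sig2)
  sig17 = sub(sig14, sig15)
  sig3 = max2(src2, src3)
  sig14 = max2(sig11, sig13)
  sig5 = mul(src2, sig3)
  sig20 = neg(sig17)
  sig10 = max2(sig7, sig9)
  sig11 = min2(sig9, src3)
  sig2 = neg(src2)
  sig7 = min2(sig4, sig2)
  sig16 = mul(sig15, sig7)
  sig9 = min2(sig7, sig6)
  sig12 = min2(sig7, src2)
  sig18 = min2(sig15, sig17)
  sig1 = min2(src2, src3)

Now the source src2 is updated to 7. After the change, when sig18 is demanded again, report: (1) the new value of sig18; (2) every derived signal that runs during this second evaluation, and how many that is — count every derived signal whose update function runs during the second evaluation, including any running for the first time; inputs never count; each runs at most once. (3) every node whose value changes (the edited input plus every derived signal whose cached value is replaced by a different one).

First demand of the output computes:
  sig2 = neg(9) = -9
  sig3 = max2(9, -9) = 9
  sig4 = sub(-9, -9) = 0
  sig6 = absv(9) = 9
  sig7 = min2(0, -9) = -9
  sig9 = min2(-9, 9) = -9
  sig10 = max2(-9, -9) = -9
  sig11 = min2(-9, -9) = -9
  sig13 = min2(-9, -9) = -9
  sig14 = max2(-9, -9) = -9
  sig15 = neg(-9) = 9
  sig17 = sub(-9, 9) = -18
  sig18 = min2(9, -18) = -18

After the edit, cleaning proceeds:
  sig2: a read changed (src2 9->7) — executes, giving -7.
  sig3: a read changed (src2 9->7) — executes, giving 7.
  sig4: a read changed (sig2 -9->-7) — executes, giving -2.
  sig6: a read changed (sig3 9->7) — executes, giving 7.
  sig7: a read changed (sig4 0->-2; sig2 -9->-7) — executes, giving -7.
  sig9: a read changed (sig7 -9->-7; sig6 9->7) — executes, giving -7.
  sig10: a read changed (sig7 -9->-7; sig9 -9->-7) — executes, giving -7.
  sig11: a read changed (sig9 -9->-7) — executes, giving -9 — identical to its old value.
  sig13: a read changed (sig10 -9->-7) — executes, giving -9 — identical to its old value.
  sig14: dirty, but its reads are unchanged (sig11 unchanged, sig13 unchanged); cached -9 stands.
  sig15: dirty, but its reads are unchanged (sig11 unchanged); cached 9 stands.
  sig17: dirty, but its reads are unchanged (sig14 unchanged, sig15 unchanged); cached -18 stands.
  sig18: dirty, but its reads are unchanged (sig15 unchanged, sig17 unchanged); cached -18 stands.

Note where the cutoff bites: sig14 is checked, finds nothing changed, and keeps its cache.

Demanding sig18 again yields -18.
9 derived signals run: sig2, sig3, sig4, sig6, sig7, sig9, sig10, sig11, sig13.
The nodes whose values change: src2, sig2, sig3, sig4, sig6, sig7, sig9, sig10.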